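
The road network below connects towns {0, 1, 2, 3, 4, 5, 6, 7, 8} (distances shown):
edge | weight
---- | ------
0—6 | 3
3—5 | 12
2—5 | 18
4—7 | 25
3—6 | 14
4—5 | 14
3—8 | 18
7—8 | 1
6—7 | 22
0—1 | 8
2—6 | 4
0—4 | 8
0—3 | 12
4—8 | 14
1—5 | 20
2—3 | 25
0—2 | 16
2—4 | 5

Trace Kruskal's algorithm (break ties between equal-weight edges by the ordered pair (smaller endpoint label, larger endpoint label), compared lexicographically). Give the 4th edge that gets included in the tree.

2-4

Kruskal: consider edges lightest-first.
7—8 (1): add — endpoints in different components.
0—6 (3): add — endpoints in different components.
2—6 (4): add — endpoints in different components.
2—4 (5): add — endpoints in different components.
0—1 (8): add — endpoints in different components.
0—4 (8): skip — 0 and 4 already connected.
0—3 (12): add — endpoints in different components.
3—5 (12): add — endpoints in different components.
3—6 (14): skip — 3 and 6 already connected.
4—5 (14): skip — 4 and 5 already connected.
4—8 (14): add — endpoints in different components.
The 4th edge added is 2—4.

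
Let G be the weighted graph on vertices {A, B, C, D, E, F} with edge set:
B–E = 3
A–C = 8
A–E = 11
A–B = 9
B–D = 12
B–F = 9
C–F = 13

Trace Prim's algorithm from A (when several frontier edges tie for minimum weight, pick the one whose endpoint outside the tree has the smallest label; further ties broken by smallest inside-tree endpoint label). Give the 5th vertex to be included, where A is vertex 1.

Prim's algorithm from A:
Step 1: cheapest edge leaving the tree is A–C (8); add C.
Step 2: cheapest edge leaving the tree is A–B (9); add B.
Step 3: cheapest edge leaving the tree is B–E (3); add E.
Step 4: cheapest edge leaving the tree is B–F (9); add F.
Step 5: cheapest edge leaving the tree is B–D (12); add D.
Vertex order: A, C, B, E, F, D. The 5th vertex is F.

F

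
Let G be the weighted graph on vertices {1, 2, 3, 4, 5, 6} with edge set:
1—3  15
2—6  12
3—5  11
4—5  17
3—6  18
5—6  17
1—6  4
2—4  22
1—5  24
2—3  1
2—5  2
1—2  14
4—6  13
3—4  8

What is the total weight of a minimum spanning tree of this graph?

27

Kruskal's algorithm — process edges by increasing weight (ties by edge label):
2—3 (1): add. Components now {1} {2,3} {4} {5} {6}
2—5 (2): add. Components now {1} {2,3,5} {4} {6}
1—6 (4): add. Components now {1,6} {2,3,5} {4}
3—4 (8): add. Components now {1,6} {2,3,4,5}
3—5 (11): skip — 3 and 5 already connected.
2—6 (12): add. Components now {1,2,3,4,5,6}
MST edges: 2—3, 2—5, 1—6, 3—4, 2—6; total weight 1+2+4+8+12 = 27.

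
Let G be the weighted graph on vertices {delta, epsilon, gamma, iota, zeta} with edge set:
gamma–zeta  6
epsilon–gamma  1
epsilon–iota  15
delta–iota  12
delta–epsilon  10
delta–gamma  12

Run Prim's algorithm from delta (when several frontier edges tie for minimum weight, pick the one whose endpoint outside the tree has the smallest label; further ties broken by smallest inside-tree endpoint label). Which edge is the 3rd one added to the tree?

gamma-zeta

Grow the tree from delta using Prim:
Step 1: cheapest edge leaving the tree is delta–epsilon (10); add epsilon.
Step 2: cheapest edge leaving the tree is epsilon–gamma (1); add gamma.
Step 3: cheapest edge leaving the tree is gamma–zeta (6); add zeta.
Step 4: cheapest edge leaving the tree is delta–iota (12); add iota.
The 3rd edge added is gamma–zeta.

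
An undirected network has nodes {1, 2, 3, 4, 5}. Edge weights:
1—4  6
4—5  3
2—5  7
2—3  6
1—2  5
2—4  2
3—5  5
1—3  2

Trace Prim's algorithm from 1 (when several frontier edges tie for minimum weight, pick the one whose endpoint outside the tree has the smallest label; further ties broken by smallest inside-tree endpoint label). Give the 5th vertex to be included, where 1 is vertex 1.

5

Grow the tree from 1 using Prim:
Step 1: cheapest edge leaving the tree is 1—3 (2); add 3.
Step 2: cheapest edge leaving the tree is 1—2 (5); add 2.
Step 3: cheapest edge leaving the tree is 2—4 (2); add 4.
Step 4: cheapest edge leaving the tree is 4—5 (3); add 5.
Vertex order: 1, 3, 2, 4, 5. The 5th vertex is 5.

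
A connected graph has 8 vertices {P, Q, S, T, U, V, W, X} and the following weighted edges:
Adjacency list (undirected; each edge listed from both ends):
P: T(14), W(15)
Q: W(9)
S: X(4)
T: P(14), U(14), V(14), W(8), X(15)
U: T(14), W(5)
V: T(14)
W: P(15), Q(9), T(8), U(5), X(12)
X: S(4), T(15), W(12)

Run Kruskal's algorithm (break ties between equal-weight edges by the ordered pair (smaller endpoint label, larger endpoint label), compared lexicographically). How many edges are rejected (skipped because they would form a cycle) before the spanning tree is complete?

Sort edges by weight, then run Kruskal:
S X (4): add — endpoints in different components.
U W (5): add — endpoints in different components.
T W (8): add — endpoints in different components.
Q W (9): add — endpoints in different components.
W X (12): add — endpoints in different components.
P T (14): add — endpoints in different components.
T U (14): skip — T and U already connected.
T V (14): add — endpoints in different components.
Edges rejected before the tree was complete: 1.

1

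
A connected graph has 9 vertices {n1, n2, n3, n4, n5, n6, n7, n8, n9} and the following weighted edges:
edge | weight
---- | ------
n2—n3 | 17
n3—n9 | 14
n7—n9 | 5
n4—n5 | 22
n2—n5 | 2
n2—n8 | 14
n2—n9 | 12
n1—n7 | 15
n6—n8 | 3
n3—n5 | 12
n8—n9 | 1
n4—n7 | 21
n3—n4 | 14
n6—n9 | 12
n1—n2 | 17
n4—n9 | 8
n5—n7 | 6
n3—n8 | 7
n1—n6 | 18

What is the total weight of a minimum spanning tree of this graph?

Kruskal: consider edges lightest-first.
n8—n9 (1): add — endpoints in different components.
n2—n5 (2): add — endpoints in different components.
n6—n8 (3): add — endpoints in different components.
n7—n9 (5): add — endpoints in different components.
n5—n7 (6): add — endpoints in different components.
n3—n8 (7): add — endpoints in different components.
n4—n9 (8): add — endpoints in different components.
n2—n9 (12): skip — n2 and n9 already connected.
n3—n5 (12): skip — n5 and n3 already connected.
n6—n9 (12): skip — n9 and n6 already connected.
n2—n8 (14): skip — n2 and n8 already connected.
n3—n4 (14): skip — n3 and n4 already connected.
n3—n9 (14): skip — n3 and n9 already connected.
n1—n7 (15): add — endpoints in different components.
MST edges: n8—n9, n2—n5, n6—n8, n7—n9, n5—n7, n3—n8, n4—n9, n1—n7; total weight 1+2+3+5+6+7+8+15 = 47.

47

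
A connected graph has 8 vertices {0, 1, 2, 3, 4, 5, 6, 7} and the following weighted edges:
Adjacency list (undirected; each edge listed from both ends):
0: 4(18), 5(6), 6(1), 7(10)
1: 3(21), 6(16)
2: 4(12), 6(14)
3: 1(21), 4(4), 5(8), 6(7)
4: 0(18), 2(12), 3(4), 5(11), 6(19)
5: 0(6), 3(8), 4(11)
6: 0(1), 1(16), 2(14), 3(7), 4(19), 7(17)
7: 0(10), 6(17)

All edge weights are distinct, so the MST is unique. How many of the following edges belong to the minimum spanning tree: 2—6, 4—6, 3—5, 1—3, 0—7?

1

Kruskal: consider edges lightest-first.
0—6 (1): add — endpoints in different components.
3—4 (4): add — endpoints in different components.
0—5 (6): add — endpoints in different components.
3—6 (7): add — endpoints in different components.
3—5 (8): skip — 3 and 5 already connected.
0—7 (10): add — endpoints in different components.
4—5 (11): skip — 4 and 5 already connected.
2—4 (12): add — endpoints in different components.
2—6 (14): skip — 2 and 6 already connected.
1—6 (16): add — endpoints in different components.
MST edge set: {0—6, 3—4, 0—5, 3—6, 0—7, 2—4, 1—6}.
Of the listed edges, {0—7} are in the MST → 1.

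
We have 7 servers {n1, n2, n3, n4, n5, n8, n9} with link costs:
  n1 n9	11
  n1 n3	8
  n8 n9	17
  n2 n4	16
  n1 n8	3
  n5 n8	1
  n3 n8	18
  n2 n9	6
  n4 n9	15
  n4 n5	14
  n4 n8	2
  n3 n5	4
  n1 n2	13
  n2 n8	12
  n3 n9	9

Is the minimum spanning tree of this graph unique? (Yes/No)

Yes

Kruskal: consider edges lightest-first.
n5 n8 (1): add — endpoints in different components.
n4 n8 (2): add — endpoints in different components.
n1 n8 (3): add — endpoints in different components.
n3 n5 (4): add — endpoints in different components.
n2 n9 (6): add — endpoints in different components.
n1 n3 (8): skip — n1 and n3 already connected.
n3 n9 (9): add — endpoints in different components.
Every non-tree edge has weight strictly greater than the heaviest edge on the tree path between its endpoints, so the MST is unique.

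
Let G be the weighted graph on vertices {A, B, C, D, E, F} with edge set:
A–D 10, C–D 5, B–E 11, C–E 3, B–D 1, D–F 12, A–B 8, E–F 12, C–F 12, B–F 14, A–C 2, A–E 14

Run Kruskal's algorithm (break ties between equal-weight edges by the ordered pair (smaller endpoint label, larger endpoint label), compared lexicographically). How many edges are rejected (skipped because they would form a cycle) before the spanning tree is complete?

Sort edges by weight, then run Kruskal:
B–D (1): add — endpoints in different components.
A–C (2): add — endpoints in different components.
C–E (3): add — endpoints in different components.
C–D (5): add — endpoints in different components.
A–B (8): skip — A and B already connected.
A–D (10): skip — A and D already connected.
B–E (11): skip — B and E already connected.
C–F (12): add — endpoints in different components.
Edges rejected before the tree was complete: 3.

3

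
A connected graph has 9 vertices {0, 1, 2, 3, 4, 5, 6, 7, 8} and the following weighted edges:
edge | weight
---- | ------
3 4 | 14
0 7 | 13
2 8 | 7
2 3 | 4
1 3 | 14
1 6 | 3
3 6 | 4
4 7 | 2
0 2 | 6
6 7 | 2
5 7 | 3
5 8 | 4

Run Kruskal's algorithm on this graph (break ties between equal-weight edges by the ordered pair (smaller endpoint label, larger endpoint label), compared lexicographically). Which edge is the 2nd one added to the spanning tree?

6-7

Kruskal: consider edges lightest-first.
4 7 (2): add — endpoints in different components.
6 7 (2): add — endpoints in different components.
1 6 (3): add — endpoints in different components.
5 7 (3): add — endpoints in different components.
2 3 (4): add — endpoints in different components.
3 6 (4): add — endpoints in different components.
5 8 (4): add — endpoints in different components.
0 2 (6): add — endpoints in different components.
The 2nd edge added is 6 7.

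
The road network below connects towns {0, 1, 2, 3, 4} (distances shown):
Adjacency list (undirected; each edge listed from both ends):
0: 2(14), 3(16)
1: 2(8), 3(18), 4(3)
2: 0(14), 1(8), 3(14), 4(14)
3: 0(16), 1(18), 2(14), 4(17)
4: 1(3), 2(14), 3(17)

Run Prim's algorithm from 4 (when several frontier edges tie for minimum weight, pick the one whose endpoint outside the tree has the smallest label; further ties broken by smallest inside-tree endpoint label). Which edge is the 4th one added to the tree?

Grow the tree from 4 using Prim:
Step 1: frontier [1-4 3, 2-4 14, 3-4 17] → take 1-4 (3); add 1.
Step 2: frontier [1-2 8, 1-3 18, 2-4 14, 3-4 17] → take 1-2 (8); add 2.
Step 3: frontier [1-3 18, 0-2 14, 2-3 14, 3-4 17] → take 0-2 (14); add 0.
Step 4: frontier [0-3 16, 1-3 18, 2-3 14, 3-4 17] → take 2-3 (14); add 3.
The 4th edge added is 2-3.

2-3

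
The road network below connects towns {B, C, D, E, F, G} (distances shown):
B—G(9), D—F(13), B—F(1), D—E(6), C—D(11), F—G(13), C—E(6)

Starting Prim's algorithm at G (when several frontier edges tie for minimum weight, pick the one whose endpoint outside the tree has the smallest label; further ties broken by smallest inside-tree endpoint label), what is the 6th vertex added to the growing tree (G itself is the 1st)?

C

Prim's algorithm from G:
Step 1: frontier [B—G 9, F—G 13] → take B—G (9); add B.
Step 2: frontier [B—F 1, F—G 13] → take B—F (1); add F.
Step 3: frontier [D—F 13] → take D—F (13); add D.
Step 4: frontier [D—E 6, C—D 11] → take D—E (6); add E.
Step 5: frontier [C—D 11, C—E 6] → take C—E (6); add C.
Vertex order: G, B, F, D, E, C. The 6th vertex is C.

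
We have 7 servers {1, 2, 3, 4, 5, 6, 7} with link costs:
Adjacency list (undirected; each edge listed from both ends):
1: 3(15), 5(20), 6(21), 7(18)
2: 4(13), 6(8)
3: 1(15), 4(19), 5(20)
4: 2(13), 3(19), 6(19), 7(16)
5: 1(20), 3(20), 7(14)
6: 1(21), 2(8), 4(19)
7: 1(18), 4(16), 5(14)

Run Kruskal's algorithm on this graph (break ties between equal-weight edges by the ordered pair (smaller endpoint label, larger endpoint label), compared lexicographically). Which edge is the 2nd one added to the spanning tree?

Sort edges by weight, then run Kruskal:
2–6 (8): add. Components now {1} {2,6} {3} {4} {5} {7}
2–4 (13): add. Components now {1} {2,4,6} {3} {5} {7}
5–7 (14): add. Components now {1} {2,4,6} {3} {5,7}
1–3 (15): add. Components now {1,3} {2,4,6} {5,7}
4–7 (16): add. Components now {1,3} {2,4,5,6,7}
1–7 (18): add. Components now {1,2,3,4,5,6,7}
The 2nd edge added is 2–4.

2-4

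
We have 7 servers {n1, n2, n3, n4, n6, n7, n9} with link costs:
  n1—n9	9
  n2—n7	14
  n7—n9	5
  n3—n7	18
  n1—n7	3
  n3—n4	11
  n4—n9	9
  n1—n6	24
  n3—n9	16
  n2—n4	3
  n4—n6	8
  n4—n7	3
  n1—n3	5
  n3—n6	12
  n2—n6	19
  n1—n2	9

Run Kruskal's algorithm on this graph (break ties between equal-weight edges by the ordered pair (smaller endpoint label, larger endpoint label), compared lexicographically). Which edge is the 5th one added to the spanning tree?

Kruskal: consider edges lightest-first.
n1—n7 (3): add. Components now {n2} {n9} {n4} {n1,n7} {n6} {n3}
n2—n4 (3): add. Components now {n2,n4} {n9} {n1,n7} {n6} {n3}
n4—n7 (3): add. Components now {n1,n2,n4,n7} {n9} {n6} {n3}
n1—n3 (5): add. Components now {n1,n2,n3,n4,n7} {n9} {n6}
n7—n9 (5): add. Components now {n1,n2,n3,n4,n7,n9} {n6}
n4—n6 (8): add. Components now {n1,n2,n3,n4,n6,n7,n9}
The 5th edge added is n7—n9.

n7-n9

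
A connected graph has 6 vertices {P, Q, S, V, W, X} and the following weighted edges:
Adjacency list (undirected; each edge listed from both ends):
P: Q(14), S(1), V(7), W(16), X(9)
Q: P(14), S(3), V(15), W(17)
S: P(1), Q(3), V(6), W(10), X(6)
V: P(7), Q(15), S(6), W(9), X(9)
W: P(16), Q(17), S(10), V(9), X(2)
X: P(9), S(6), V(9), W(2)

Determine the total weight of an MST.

Grow the tree from S using Prim:
Step 1: cheapest edge leaving the tree is P—S (1); add P.
Step 2: cheapest edge leaving the tree is Q—S (3); add Q.
Step 3: cheapest edge leaving the tree is S—V (6); add V.
Step 4: cheapest edge leaving the tree is S—X (6); add X.
Step 5: cheapest edge leaving the tree is W—X (2); add W.
MST edges: P—S, Q—S, S—V, S—X, W—X; total weight 1+3+6+6+2 = 18.

18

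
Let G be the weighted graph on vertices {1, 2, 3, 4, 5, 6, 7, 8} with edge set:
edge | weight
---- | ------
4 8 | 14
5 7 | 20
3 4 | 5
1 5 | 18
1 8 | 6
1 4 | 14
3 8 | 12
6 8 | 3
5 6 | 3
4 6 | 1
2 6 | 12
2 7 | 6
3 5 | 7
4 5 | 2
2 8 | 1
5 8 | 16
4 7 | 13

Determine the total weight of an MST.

Grow the tree from 7 using Prim:
Step 1: cheapest edge leaving the tree is 2 7 (6); add 2.
Step 2: cheapest edge leaving the tree is 2 8 (1); add 8.
Step 3: cheapest edge leaving the tree is 6 8 (3); add 6.
Step 4: cheapest edge leaving the tree is 4 6 (1); add 4.
Step 5: cheapest edge leaving the tree is 4 5 (2); add 5.
Step 6: cheapest edge leaving the tree is 3 4 (5); add 3.
Step 7: cheapest edge leaving the tree is 1 8 (6); add 1.
MST edges: 2 7, 2 8, 6 8, 4 6, 4 5, 3 4, 1 8; total weight 6+1+3+1+2+5+6 = 24.

24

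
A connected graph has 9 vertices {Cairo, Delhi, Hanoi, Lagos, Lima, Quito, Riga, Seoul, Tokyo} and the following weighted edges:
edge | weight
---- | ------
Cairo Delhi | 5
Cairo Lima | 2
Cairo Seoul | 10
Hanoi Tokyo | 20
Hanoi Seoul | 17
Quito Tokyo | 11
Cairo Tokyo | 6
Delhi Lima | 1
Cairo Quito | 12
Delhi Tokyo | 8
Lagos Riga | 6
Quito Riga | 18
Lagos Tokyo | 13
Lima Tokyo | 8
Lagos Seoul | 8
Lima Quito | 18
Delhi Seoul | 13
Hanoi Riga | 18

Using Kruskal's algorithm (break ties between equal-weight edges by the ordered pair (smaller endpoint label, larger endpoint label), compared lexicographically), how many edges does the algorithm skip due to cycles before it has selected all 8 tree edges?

Sort edges by weight, then run Kruskal:
Delhi Lima (1): add — endpoints in different components.
Cairo Lima (2): add — endpoints in different components.
Cairo Delhi (5): skip — Delhi and Cairo already connected.
Cairo Tokyo (6): add — endpoints in different components.
Lagos Riga (6): add — endpoints in different components.
Delhi Tokyo (8): skip — Tokyo and Delhi already connected.
Lagos Seoul (8): add — endpoints in different components.
Lima Tokyo (8): skip — Tokyo and Lima already connected.
Cairo Seoul (10): add — endpoints in different components.
Quito Tokyo (11): add — endpoints in different components.
Cairo Quito (12): skip — Quito and Cairo already connected.
Delhi Seoul (13): skip — Seoul and Delhi already connected.
Lagos Tokyo (13): skip — Lagos and Tokyo already connected.
Hanoi Seoul (17): add — endpoints in different components.
Edges rejected before the tree was complete: 6.

6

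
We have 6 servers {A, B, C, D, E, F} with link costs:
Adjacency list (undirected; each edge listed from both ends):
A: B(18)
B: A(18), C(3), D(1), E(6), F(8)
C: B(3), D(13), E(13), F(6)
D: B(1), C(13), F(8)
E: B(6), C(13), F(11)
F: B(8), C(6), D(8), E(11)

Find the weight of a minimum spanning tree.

Prim, starting at B.
Step 1: cheapest edge leaving the tree is B D (1); add D.
Step 2: cheapest edge leaving the tree is B C (3); add C.
Step 3: cheapest edge leaving the tree is B E (6); add E.
Step 4: cheapest edge leaving the tree is C F (6); add F.
Step 5: cheapest edge leaving the tree is A B (18); add A.
MST edges: B D, B C, B E, C F, A B; total weight 1+3+6+6+18 = 34.

34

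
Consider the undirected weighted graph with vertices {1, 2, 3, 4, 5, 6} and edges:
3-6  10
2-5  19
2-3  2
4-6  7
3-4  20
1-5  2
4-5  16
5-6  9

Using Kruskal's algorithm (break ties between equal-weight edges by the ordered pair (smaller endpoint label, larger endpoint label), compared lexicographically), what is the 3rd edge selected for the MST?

Sort edges by weight, then run Kruskal:
1-5 (2): add. Components now {1,5} {2} {3} {4} {6}
2-3 (2): add. Components now {1,5} {2,3} {4} {6}
4-6 (7): add. Components now {1,5} {2,3} {4,6}
5-6 (9): add. Components now {1,4,5,6} {2,3}
3-6 (10): add. Components now {1,2,3,4,5,6}
The 3rd edge added is 4-6.

4-6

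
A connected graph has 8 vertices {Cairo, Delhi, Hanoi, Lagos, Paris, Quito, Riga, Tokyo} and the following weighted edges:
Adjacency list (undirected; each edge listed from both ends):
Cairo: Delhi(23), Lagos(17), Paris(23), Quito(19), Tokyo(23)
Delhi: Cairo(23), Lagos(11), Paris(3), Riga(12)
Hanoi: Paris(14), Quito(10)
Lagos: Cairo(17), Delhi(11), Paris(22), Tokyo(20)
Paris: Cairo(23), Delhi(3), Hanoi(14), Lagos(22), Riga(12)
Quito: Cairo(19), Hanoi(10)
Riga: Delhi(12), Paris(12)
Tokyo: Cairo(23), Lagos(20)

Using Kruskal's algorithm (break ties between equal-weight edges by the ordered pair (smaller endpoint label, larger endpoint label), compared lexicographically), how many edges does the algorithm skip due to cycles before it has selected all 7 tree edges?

2

Sort edges by weight, then run Kruskal:
Delhi–Paris (3): add — endpoints in different components.
Hanoi–Quito (10): add — endpoints in different components.
Delhi–Lagos (11): add — endpoints in different components.
Delhi–Riga (12): add — endpoints in different components.
Paris–Riga (12): skip — Paris and Riga already connected.
Hanoi–Paris (14): add — endpoints in different components.
Cairo–Lagos (17): add — endpoints in different components.
Cairo–Quito (19): skip — Quito and Cairo already connected.
Lagos–Tokyo (20): add — endpoints in different components.
Edges rejected before the tree was complete: 2.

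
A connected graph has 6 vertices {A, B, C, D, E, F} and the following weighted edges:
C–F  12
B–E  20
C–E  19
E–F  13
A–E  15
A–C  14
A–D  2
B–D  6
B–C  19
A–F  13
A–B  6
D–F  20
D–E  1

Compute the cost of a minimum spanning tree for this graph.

Kruskal's algorithm — process edges by increasing weight (ties by edge label):
D–E (1): add — endpoints in different components.
A–D (2): add — endpoints in different components.
A–B (6): add — endpoints in different components.
B–D (6): skip — B and D already connected.
C–F (12): add — endpoints in different components.
A–F (13): add — endpoints in different components.
MST edges: D–E, A–D, A–B, C–F, A–F; total weight 1+2+6+12+13 = 34.

34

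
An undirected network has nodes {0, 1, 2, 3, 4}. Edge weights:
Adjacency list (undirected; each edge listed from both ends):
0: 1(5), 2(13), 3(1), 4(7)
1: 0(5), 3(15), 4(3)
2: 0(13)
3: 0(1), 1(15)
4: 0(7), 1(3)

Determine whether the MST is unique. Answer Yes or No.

Kruskal: consider edges lightest-first.
0 3 (1): add — endpoints in different components.
1 4 (3): add — endpoints in different components.
0 1 (5): add — endpoints in different components.
0 4 (7): skip — 0 and 4 already connected.
0 2 (13): add — endpoints in different components.
Every non-tree edge has weight strictly greater than the heaviest edge on the tree path between its endpoints, so the MST is unique.

Yes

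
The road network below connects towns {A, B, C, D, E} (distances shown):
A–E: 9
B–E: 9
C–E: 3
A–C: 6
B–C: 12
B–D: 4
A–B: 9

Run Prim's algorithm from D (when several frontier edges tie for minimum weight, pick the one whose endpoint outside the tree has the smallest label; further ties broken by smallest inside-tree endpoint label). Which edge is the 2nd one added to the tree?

A-B

Prim, starting at D.
Step 1: frontier [B–D 4] → take B–D (4); add B.
Step 2: frontier [A–B 9, B–E 9, B–C 12] → take A–B (9); add A.
Step 3: frontier [A–C 6, A–E 9, B–E 9, B–C 12] → take A–C (6); add C.
Step 4: frontier [A–E 9, B–E 9, C–E 3] → take C–E (3); add E.
The 2nd edge added is A–B.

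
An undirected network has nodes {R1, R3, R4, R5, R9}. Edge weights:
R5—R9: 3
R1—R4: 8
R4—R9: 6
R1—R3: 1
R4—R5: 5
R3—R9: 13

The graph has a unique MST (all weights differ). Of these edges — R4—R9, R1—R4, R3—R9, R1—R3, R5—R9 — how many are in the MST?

Sort edges by weight, then run Kruskal:
R1—R3 (1): add. Components now {R4} {R1,R3} {R5} {R9}
R5—R9 (3): add. Components now {R4} {R1,R3} {R5,R9}
R4—R5 (5): add. Components now {R4,R5,R9} {R1,R3}
R4—R9 (6): skip — R4 and R9 already connected.
R1—R4 (8): add. Components now {R1,R3,R4,R5,R9}
MST edge set: {R1—R3, R5—R9, R4—R5, R1—R4}.
Of the listed edges, {R1—R4, R1—R3, R5—R9} are in the MST → 3.

3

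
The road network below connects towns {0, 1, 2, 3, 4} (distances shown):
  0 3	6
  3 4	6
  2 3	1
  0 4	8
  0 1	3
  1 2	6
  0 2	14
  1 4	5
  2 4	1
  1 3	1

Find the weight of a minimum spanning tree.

6

Kruskal's algorithm — process edges by increasing weight (ties by edge label):
1 3 (1): add — endpoints in different components.
2 3 (1): add — endpoints in different components.
2 4 (1): add — endpoints in different components.
0 1 (3): add — endpoints in different components.
MST edges: 1 3, 2 3, 2 4, 0 1; total weight 1+1+1+3 = 6.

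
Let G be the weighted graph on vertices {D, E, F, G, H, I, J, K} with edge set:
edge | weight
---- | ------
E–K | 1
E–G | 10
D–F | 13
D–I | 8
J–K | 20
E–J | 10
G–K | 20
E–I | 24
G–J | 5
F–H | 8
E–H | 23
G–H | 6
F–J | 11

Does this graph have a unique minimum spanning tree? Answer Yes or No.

Kruskal's algorithm — process edges by increasing weight (ties by edge label):
E–K (1): add — endpoints in different components.
G–J (5): add — endpoints in different components.
G–H (6): add — endpoints in different components.
D–I (8): add — endpoints in different components.
F–H (8): add — endpoints in different components.
E–G (10): add — endpoints in different components.
E–J (10): skip — E and J already connected.
F–J (11): skip — F and J already connected.
D–F (13): add — endpoints in different components.
Non-tree edge E–J has weight 10, equal to the heaviest edge on its tree cycle — swapping gives another MST of the same weight. Not unique.

No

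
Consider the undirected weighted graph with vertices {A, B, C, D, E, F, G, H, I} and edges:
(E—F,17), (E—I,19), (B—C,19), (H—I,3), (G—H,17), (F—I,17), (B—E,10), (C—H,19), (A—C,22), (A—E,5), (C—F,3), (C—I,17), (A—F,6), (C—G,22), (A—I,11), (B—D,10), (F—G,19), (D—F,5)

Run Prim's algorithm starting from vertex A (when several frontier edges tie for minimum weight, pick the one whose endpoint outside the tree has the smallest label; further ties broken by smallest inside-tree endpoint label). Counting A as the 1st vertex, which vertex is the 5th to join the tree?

Prim, starting at A.
Step 1: cheapest edge leaving the tree is A—E (5); add E.
Step 2: cheapest edge leaving the tree is A—F (6); add F.
Step 3: cheapest edge leaving the tree is C—F (3); add C.
Step 4: cheapest edge leaving the tree is D—F (5); add D.
Step 5: cheapest edge leaving the tree is B—D (10); add B.
Step 6: cheapest edge leaving the tree is A—I (11); add I.
Step 7: cheapest edge leaving the tree is H—I (3); add H.
Step 8: cheapest edge leaving the tree is G—H (17); add G.
Vertex order: A, E, F, C, D, B, I, H, G. The 5th vertex is D.

D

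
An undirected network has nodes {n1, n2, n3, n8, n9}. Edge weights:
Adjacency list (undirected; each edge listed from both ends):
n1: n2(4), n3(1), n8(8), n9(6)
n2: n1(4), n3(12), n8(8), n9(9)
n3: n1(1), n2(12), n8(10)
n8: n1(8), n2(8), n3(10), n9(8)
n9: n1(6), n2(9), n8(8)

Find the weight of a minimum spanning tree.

19

Kruskal: consider edges lightest-first.
n1 n3 (1): add. Components now {n1,n3} {n2} {n8} {n9}
n1 n2 (4): add. Components now {n1,n2,n3} {n8} {n9}
n1 n9 (6): add. Components now {n1,n2,n3,n9} {n8}
n1 n8 (8): add. Components now {n1,n2,n3,n8,n9}
MST edges: n1 n3, n1 n2, n1 n9, n1 n8; total weight 1+4+6+8 = 19.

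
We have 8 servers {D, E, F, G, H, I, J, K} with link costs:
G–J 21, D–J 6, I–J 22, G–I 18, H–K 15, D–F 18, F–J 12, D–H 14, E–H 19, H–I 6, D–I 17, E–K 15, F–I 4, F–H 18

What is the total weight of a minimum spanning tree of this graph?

Kruskal: consider edges lightest-first.
F–I (4): add — endpoints in different components.
D–J (6): add — endpoints in different components.
H–I (6): add — endpoints in different components.
F–J (12): add — endpoints in different components.
D–H (14): skip — D and H already connected.
E–K (15): add — endpoints in different components.
H–K (15): add — endpoints in different components.
D–I (17): skip — D and I already connected.
D–F (18): skip — D and F already connected.
F–H (18): skip — F and H already connected.
G–I (18): add — endpoints in different components.
MST edges: F–I, D–J, H–I, F–J, E–K, H–K, G–I; total weight 4+6+6+12+15+15+18 = 76.

76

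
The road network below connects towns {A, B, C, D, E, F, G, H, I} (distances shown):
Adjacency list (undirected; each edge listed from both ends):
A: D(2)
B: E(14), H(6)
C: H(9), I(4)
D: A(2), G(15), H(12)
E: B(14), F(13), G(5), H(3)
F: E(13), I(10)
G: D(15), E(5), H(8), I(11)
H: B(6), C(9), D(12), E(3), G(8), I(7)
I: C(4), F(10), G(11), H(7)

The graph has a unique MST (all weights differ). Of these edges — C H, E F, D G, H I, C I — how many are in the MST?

2

Kruskal: consider edges lightest-first.
A D (2): add — endpoints in different components.
E H (3): add — endpoints in different components.
C I (4): add — endpoints in different components.
E G (5): add — endpoints in different components.
B H (6): add — endpoints in different components.
H I (7): add — endpoints in different components.
G H (8): skip — G and H already connected.
C H (9): skip — C and H already connected.
F I (10): add — endpoints in different components.
G I (11): skip — G and I already connected.
D H (12): add — endpoints in different components.
MST edge set: {A D, E H, C I, E G, B H, H I, F I, D H}.
Of the listed edges, {H I, C I} are in the MST → 2.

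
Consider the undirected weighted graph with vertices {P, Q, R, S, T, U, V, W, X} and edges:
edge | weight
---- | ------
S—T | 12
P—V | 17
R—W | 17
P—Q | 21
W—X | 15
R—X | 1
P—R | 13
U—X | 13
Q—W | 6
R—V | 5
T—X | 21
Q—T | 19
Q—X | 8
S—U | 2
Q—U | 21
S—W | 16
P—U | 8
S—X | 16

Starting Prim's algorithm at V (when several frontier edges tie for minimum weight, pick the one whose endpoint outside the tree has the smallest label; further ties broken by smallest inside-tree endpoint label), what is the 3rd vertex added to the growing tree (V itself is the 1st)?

X

Prim's algorithm from V:
Step 1: cheapest edge leaving the tree is R—V (5); add R.
Step 2: cheapest edge leaving the tree is R—X (1); add X.
Step 3: cheapest edge leaving the tree is Q—X (8); add Q.
Step 4: cheapest edge leaving the tree is Q—W (6); add W.
Step 5: cheapest edge leaving the tree is P—R (13); add P.
Step 6: cheapest edge leaving the tree is P—U (8); add U.
Step 7: cheapest edge leaving the tree is S—U (2); add S.
Step 8: cheapest edge leaving the tree is S—T (12); add T.
Vertex order: V, R, X, Q, W, P, U, S, T. The 3rd vertex is X.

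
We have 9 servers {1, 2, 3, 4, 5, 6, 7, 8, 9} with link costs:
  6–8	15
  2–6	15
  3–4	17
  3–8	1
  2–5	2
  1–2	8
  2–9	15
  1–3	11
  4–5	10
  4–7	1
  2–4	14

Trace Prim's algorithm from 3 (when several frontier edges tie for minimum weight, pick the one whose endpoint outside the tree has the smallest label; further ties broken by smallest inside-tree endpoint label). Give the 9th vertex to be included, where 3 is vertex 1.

9

Prim, starting at 3.
Step 1: cheapest edge leaving the tree is 3–8 (1); add 8.
Step 2: cheapest edge leaving the tree is 1–3 (11); add 1.
Step 3: cheapest edge leaving the tree is 1–2 (8); add 2.
Step 4: cheapest edge leaving the tree is 2–5 (2); add 5.
Step 5: cheapest edge leaving the tree is 4–5 (10); add 4.
Step 6: cheapest edge leaving the tree is 4–7 (1); add 7.
Step 7: cheapest edge leaving the tree is 2–6 (15); add 6.
Step 8: cheapest edge leaving the tree is 2–9 (15); add 9.
Vertex order: 3, 8, 1, 2, 5, 4, 7, 6, 9. The 9th vertex is 9.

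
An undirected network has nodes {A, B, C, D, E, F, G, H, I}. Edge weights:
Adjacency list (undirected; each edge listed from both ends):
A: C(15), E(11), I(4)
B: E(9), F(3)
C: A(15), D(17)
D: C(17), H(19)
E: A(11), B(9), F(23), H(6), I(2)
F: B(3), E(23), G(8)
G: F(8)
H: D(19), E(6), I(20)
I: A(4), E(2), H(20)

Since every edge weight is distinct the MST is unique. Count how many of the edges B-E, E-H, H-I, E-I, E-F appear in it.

Kruskal's algorithm — process edges by increasing weight (ties by edge label):
E-I (2): add — endpoints in different components.
B-F (3): add — endpoints in different components.
A-I (4): add — endpoints in different components.
E-H (6): add — endpoints in different components.
F-G (8): add — endpoints in different components.
B-E (9): add — endpoints in different components.
A-E (11): skip — A and E already connected.
A-C (15): add — endpoints in different components.
C-D (17): add — endpoints in different components.
MST edge set: {E-I, B-F, A-I, E-H, F-G, B-E, A-C, C-D}.
Of the listed edges, {B-E, E-H, E-I} are in the MST → 3.

3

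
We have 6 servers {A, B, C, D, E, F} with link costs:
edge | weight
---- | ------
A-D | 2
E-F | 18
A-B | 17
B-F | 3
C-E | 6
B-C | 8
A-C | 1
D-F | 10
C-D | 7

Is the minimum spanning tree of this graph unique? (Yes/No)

Sort edges by weight, then run Kruskal:
A-C (1): add. Components now {A,C} {B} {D} {E} {F}
A-D (2): add. Components now {A,C,D} {B} {E} {F}
B-F (3): add. Components now {A,C,D} {B,F} {E}
C-E (6): add. Components now {A,C,D,E} {B,F}
C-D (7): skip — C and D already connected.
B-C (8): add. Components now {A,B,C,D,E,F}
Every non-tree edge has weight strictly greater than the heaviest edge on the tree path between its endpoints, so the MST is unique.

Yes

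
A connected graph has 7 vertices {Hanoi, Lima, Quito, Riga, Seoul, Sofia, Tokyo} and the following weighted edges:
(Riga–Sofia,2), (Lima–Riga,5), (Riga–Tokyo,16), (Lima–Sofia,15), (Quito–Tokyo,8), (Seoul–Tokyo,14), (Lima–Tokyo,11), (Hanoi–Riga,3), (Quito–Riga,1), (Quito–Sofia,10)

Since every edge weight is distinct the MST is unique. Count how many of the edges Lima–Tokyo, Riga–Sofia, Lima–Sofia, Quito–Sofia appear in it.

1

Kruskal's algorithm — process edges by increasing weight (ties by edge label):
Quito–Riga (1): add. Components now {Hanoi} {Quito,Riga} {Sofia} {Seoul} {Lima} {Tokyo}
Riga–Sofia (2): add. Components now {Hanoi} {Quito,Riga,Sofia} {Seoul} {Lima} {Tokyo}
Hanoi–Riga (3): add. Components now {Hanoi,Quito,Riga,Sofia} {Seoul} {Lima} {Tokyo}
Lima–Riga (5): add. Components now {Hanoi,Lima,Quito,Riga,Sofia} {Seoul} {Tokyo}
Quito–Tokyo (8): add. Components now {Hanoi,Lima,Quito,Riga,Sofia,Tokyo} {Seoul}
Quito–Sofia (10): skip — Sofia and Quito already connected.
Lima–Tokyo (11): skip — Lima and Tokyo already connected.
Seoul–Tokyo (14): add. Components now {Hanoi,Lima,Quito,Riga,Seoul,Sofia,Tokyo}
MST edge set: {Quito–Riga, Riga–Sofia, Hanoi–Riga, Lima–Riga, Quito–Tokyo, Seoul–Tokyo}.
Of the listed edges, {Riga–Sofia} are in the MST → 1.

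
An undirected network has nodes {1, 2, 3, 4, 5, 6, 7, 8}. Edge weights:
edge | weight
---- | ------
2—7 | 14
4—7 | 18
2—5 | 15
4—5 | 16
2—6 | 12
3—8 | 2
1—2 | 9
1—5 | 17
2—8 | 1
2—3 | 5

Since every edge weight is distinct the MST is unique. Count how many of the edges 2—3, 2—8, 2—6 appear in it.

Kruskal: consider edges lightest-first.
2—8 (1): add — endpoints in different components.
3—8 (2): add — endpoints in different components.
2—3 (5): skip — 2 and 3 already connected.
1—2 (9): add — endpoints in different components.
2—6 (12): add — endpoints in different components.
2—7 (14): add — endpoints in different components.
2—5 (15): add — endpoints in different components.
4—5 (16): add — endpoints in different components.
MST edge set: {2—8, 3—8, 1—2, 2—6, 2—7, 2—5, 4—5}.
Of the listed edges, {2—8, 2—6} are in the MST → 2.

2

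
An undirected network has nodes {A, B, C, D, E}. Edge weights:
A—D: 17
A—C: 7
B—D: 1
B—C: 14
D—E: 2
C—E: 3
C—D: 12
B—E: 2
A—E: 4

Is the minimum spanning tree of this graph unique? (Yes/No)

No

Kruskal's algorithm — process edges by increasing weight (ties by edge label):
B—D (1): add. Components now {A} {B,D} {C} {E}
B—E (2): add. Components now {A} {B,D,E} {C}
D—E (2): skip — D and E already connected.
C—E (3): add. Components now {A} {B,C,D,E}
A—E (4): add. Components now {A,B,C,D,E}
Non-tree edge D—E has weight 2, equal to the heaviest edge on its tree cycle — swapping gives another MST of the same weight. Not unique.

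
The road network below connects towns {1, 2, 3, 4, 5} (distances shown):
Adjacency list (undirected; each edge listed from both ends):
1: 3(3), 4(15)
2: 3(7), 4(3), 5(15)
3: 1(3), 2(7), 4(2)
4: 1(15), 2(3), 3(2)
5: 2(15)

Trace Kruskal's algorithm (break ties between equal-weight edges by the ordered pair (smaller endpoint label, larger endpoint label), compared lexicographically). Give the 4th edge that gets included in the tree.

Kruskal's algorithm — process edges by increasing weight (ties by edge label):
3 4 (2): add. Components now {1} {2} {3,4} {5}
1 3 (3): add. Components now {1,3,4} {2} {5}
2 4 (3): add. Components now {1,2,3,4} {5}
2 3 (7): skip — 2 and 3 already connected.
1 4 (15): skip — 1 and 4 already connected.
2 5 (15): add. Components now {1,2,3,4,5}
The 4th edge added is 2 5.

2-5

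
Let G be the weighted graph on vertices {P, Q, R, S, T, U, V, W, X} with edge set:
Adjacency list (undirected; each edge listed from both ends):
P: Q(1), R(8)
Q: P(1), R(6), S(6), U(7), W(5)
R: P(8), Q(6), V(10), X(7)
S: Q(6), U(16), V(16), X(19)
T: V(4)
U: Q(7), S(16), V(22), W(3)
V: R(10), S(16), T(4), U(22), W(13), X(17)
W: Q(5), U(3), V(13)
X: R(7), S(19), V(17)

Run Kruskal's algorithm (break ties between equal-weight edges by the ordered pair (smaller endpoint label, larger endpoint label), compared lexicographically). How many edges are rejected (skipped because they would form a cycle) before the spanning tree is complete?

2

Sort edges by weight, then run Kruskal:
P Q (1): add — endpoints in different components.
U W (3): add — endpoints in different components.
T V (4): add — endpoints in different components.
Q W (5): add — endpoints in different components.
Q R (6): add — endpoints in different components.
Q S (6): add — endpoints in different components.
Q U (7): skip — U and Q already connected.
R X (7): add — endpoints in different components.
P R (8): skip — P and R already connected.
R V (10): add — endpoints in different components.
Edges rejected before the tree was complete: 2.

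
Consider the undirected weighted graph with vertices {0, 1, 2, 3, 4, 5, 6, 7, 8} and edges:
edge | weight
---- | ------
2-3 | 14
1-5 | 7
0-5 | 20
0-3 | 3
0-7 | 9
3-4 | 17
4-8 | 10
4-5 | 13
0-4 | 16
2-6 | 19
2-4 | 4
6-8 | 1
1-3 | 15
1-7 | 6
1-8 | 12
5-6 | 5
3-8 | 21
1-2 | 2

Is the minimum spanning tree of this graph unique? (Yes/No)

Yes

Sort edges by weight, then run Kruskal:
6-8 (1): add — endpoints in different components.
1-2 (2): add — endpoints in different components.
0-3 (3): add — endpoints in different components.
2-4 (4): add — endpoints in different components.
5-6 (5): add — endpoints in different components.
1-7 (6): add — endpoints in different components.
1-5 (7): add — endpoints in different components.
0-7 (9): add — endpoints in different components.
Every non-tree edge has weight strictly greater than the heaviest edge on the tree path between its endpoints, so the MST is unique.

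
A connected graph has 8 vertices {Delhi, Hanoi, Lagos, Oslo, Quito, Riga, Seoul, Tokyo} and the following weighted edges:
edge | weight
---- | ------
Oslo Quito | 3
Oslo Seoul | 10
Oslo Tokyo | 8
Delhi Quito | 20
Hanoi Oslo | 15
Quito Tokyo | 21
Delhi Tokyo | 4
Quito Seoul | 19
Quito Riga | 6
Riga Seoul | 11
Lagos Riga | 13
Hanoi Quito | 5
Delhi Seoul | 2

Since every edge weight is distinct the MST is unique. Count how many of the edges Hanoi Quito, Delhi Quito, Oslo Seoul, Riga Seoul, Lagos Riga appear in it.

Kruskal's algorithm — process edges by increasing weight (ties by edge label):
Delhi Seoul (2): add — endpoints in different components.
Oslo Quito (3): add — endpoints in different components.
Delhi Tokyo (4): add — endpoints in different components.
Hanoi Quito (5): add — endpoints in different components.
Quito Riga (6): add — endpoints in different components.
Oslo Tokyo (8): add — endpoints in different components.
Oslo Seoul (10): skip — Seoul and Oslo already connected.
Riga Seoul (11): skip — Riga and Seoul already connected.
Lagos Riga (13): add — endpoints in different components.
MST edge set: {Delhi Seoul, Oslo Quito, Delhi Tokyo, Hanoi Quito, Quito Riga, Oslo Tokyo, Lagos Riga}.
Of the listed edges, {Hanoi Quito, Lagos Riga} are in the MST → 2.

2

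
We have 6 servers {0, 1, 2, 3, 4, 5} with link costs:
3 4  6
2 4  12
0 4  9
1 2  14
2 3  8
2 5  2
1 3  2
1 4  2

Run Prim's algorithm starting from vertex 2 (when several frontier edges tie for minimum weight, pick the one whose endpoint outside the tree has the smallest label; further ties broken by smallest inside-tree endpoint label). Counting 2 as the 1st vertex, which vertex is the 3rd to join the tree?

Prim's algorithm from 2:
Step 1: frontier [2 5 2, 2 3 8, 2 4 12, 1 2 14] → take 2 5 (2); add 5.
Step 2: frontier [2 3 8, 2 4 12, 1 2 14] → take 2 3 (8); add 3.
Step 3: frontier [2 4 12, 1 2 14, 1 3 2, 3 4 6] → take 1 3 (2); add 1.
Step 4: frontier [1 4 2, 2 4 12, 3 4 6] → take 1 4 (2); add 4.
Step 5: frontier [0 4 9] → take 0 4 (9); add 0.
Vertex order: 2, 5, 3, 1, 4, 0. The 3rd vertex is 3.

3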